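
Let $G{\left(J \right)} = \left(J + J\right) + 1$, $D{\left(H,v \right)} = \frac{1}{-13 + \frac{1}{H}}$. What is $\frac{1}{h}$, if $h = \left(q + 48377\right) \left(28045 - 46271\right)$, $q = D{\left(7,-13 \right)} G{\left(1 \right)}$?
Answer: $- \frac{15}{13225724239} \approx -1.1342 \cdot 10^{-9}$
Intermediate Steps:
$G{\left(J \right)} = 1 + 2 J$ ($G{\left(J \right)} = 2 J + 1 = 1 + 2 J$)
$q = - \frac{7}{30}$ ($q = \left(-1\right) 7 \frac{1}{-1 + 13 \cdot 7} \left(1 + 2 \cdot 1\right) = \left(-1\right) 7 \frac{1}{-1 + 91} \left(1 + 2\right) = \left(-1\right) 7 \cdot \frac{1}{90} \cdot 3 = \left(- \frac{7}{90}\right) 3 = - \frac{7}{30} \approx -0.23333$)
$h = - \frac{13225724239}{15}$ ($h = \left(- \frac{7}{30} + 48377\right) \left(28045 - 46271\right) = \frac{1451303}{30} \left(-18226\right) = - \frac{13225724239}{15} \approx -8.8172 \cdot 10^{8}$)
$\frac{1}{h} = \frac{1}{- \frac{13225724239}{15}} = - \frac{15}{13225724239}$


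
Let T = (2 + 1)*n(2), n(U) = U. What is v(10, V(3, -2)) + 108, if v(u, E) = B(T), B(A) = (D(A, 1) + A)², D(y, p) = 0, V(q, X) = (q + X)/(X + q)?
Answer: 144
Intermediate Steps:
V(q, X) = 1 (V(q, X) = (X + q)/(X + q) = 1)
T = 6 (T = (2 + 1)*2 = 3*2 = 6)
B(A) = A² (B(A) = (0 + A)² = A²)
v(u, E) = 36 (v(u, E) = 6² = 36)
v(10, V(3, -2)) + 108 = 36 + 108 = 144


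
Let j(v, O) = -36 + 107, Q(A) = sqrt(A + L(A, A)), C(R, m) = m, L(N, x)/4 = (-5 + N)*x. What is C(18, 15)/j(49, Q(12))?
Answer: 15/71 ≈ 0.21127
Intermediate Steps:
L(N, x) = 4*x*(-5 + N) (L(N, x) = 4*((-5 + N)*x) = 4*(x*(-5 + N)) = 4*x*(-5 + N))
Q(A) = sqrt(A + 4*A*(-5 + A))
j(v, O) = 71
C(18, 15)/j(49, Q(12)) = 15/71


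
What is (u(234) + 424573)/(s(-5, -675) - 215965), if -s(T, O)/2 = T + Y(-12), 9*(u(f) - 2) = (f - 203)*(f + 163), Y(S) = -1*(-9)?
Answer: -3833482/1943757 ≈ -1.9722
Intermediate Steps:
Y(S) = 9
u(f) = 2 + (-203 + f)*(163 + f)/9 (u(f) = 2 + ((f - 203)*(f + 163))/9 = 2 + ((-203 + f)*(163 + f))/9 = 2 + (-203 + f)*(163 + f)/9)
s(T, O) = -18 - 2*T (s(T, O) = -2*(T + 9) = -2*(9 + T) = -18 - 2*T)
(u(234) + 424573)/(s(-5, -675) - 215965) = ((-33071/9 - 40/9*234 + (1/9)*234**2) + 424573)/((-18 - 2*(-5)) - 215965) = ((-33071/9 - 1040 + (1/9)*54756) + 424573)/((-18 + 10) - 215965) = ((-33071/9 - 1040 + 6084) + 424573)/(-8 - 215965) = (12325/9 + 424573)/(-215973) = (3833482/9)*(-1/215973) = -3833482/1943757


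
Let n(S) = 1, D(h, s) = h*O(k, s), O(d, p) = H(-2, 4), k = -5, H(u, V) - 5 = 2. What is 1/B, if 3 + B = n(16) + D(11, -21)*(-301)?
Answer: -1/23179 ≈ -4.3142e-5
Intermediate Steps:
H(u, V) = 7 (H(u, V) = 5 + 2 = 7)
O(d, p) = 7
D(h, s) = 7*h (D(h, s) = h*7 = 7*h)
B = -23179 (B = -3 + (1 + (7*11)*(-301)) = -3 + (1 + 77*(-301)) = -3 + (1 - 23177) = -3 - 23176 = -23179)
1/B = 1/(-23179) = -1/23179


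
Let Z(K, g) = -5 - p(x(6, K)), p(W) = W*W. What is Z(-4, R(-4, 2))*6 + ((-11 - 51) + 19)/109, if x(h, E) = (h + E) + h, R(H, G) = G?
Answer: -45169/109 ≈ -414.39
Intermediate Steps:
x(h, E) = E + 2*h (x(h, E) = (E + h) + h = E + 2*h)
p(W) = W**2
Z(K, g) = -5 - (12 + K)**2 (Z(K, g) = -5 - (K + 2*6)**2 = -5 - (K + 12)**2 = -5 - (12 + K)**2)
Z(-4, R(-4, 2))*6 + ((-11 - 51) + 19)/109 = (-5 - (12 - 4)**2)*6 + ((-11 - 51) + 19)/109 = (-5 - 1*8**2)*6 + (-62 + 19)*(1/109) = (-5 - 1*64)*6 - 43*1/109 = (-5 - 64)*6 - 43/109 = -69*6 - 43/109 = -414 - 43/109 = -45169/109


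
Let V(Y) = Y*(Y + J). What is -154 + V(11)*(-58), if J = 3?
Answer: -9086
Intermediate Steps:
V(Y) = Y*(3 + Y) (V(Y) = Y*(Y + 3) = Y*(3 + Y))
-154 + V(11)*(-58) = -154 + (11*(3 + 11))*(-58) = -154 + (11*14)*(-58) = -154 + 154*(-58) = -154 - 8932 = -9086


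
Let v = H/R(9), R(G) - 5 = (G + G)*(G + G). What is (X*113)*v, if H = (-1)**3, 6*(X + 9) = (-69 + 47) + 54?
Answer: 1243/987 ≈ 1.2594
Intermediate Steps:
R(G) = 5 + 4*G**2 (R(G) = 5 + (G + G)*(G + G) = 5 + (2*G)*(2*G) = 5 + 4*G**2)
X = -11/3 (X = -9 + ((-69 + 47) + 54)/6 = -9 + (-22 + 54)/6 = -9 + (1/6)*32 = -9 + 16/3 = -11/3 ≈ -3.6667)
H = -1
v = -1/329 (v = -1/(5 + 4*9**2) = -1/(5 + 4*81) = -1/(5 + 324) = -1/329 ≈ -0.0030395)
(X*113)*v = -11/3*113*(-1/329) = -1243/3*(-1/329) = 1243/987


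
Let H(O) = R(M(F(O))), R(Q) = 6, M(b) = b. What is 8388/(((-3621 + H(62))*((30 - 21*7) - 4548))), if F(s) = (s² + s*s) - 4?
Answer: 932/1873775 ≈ 0.00049739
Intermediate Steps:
F(s) = -4 + 2*s² (F(s) = (s² + s²) - 4 = 2*s² - 4 = -4 + 2*s²)
H(O) = 6
8388/(((-3621 + H(62))*((30 - 21*7) - 4548))) = 8388/(((-3621 + 6)*((30 - 21*7) - 4548))) = 8388/((-3615*((30 - 147) - 4548))) = 8388/((-3615*(-117 - 4548))) = 8388/((-3615*(-4665))) = 8388/16863975 = 8388*(1/16863975) = 932/1873775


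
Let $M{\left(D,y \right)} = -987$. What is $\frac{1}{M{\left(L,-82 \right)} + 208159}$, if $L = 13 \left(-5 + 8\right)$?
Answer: $\frac{1}{207172} \approx 4.8269 \cdot 10^{-6}$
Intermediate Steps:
$L = 39$ ($L = 13 \cdot 3 = 39$)
$\frac{1}{M{\left(L,-82 \right)} + 208159} = \frac{1}{-987 + 208159} = \frac{1}{207172}$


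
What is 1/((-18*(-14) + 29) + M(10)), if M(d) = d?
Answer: 1/291 ≈ 0.0034364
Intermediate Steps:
1/((-18*(-14) + 29) + M(10)) = 1/((-18*(-14) + 29) + 10) = 1/((252 + 29) + 10) = 1/(281 + 10) = 1/291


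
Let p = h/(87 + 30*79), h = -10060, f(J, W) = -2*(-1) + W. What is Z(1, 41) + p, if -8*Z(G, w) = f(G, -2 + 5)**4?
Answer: -1616105/19656 ≈ -82.219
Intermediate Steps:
f(J, W) = 2 + W
Z(G, w) = -625/8 (Z(G, w) = -(2 + (-2 + 5))**4/8 = -(2 + 3)**4/8 = -1/8*5**4 = -1/8*625 = -625/8)
p = -10060/2457 (p = -10060/(87 + 30*79) = -10060/(87 + 2370) = -10060/2457 ≈ -4.0944)
Z(1, 41) + p = -625/8 - 10060/2457 = -1616105/19656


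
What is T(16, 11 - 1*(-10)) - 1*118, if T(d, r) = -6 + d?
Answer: -108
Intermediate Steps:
T(16, 11 - 1*(-10)) - 1*118 = (-6 + 16) - 1*118 = 10 - 118 = -108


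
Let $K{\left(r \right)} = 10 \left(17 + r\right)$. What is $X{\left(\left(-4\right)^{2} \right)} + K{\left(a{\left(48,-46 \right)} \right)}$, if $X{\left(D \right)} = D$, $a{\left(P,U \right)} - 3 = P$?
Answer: $696$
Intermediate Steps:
$a{\left(P,U \right)} = 3 + P$
$K{\left(r \right)} = 170 + 10 r$
$X{\left(\left(-4\right)^{2} \right)} + K{\left(a{\left(48,-46 \right)} \right)} = \left(-4\right)^{2} + \left(170 + 10 \left(3 + 48\right)\right) = 16 + \left(170 + 10 \cdot 51\right) = 16 + \left(170 + 510\right) = 16 + 680 = 696$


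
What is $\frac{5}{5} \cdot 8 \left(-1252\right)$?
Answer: $-10016$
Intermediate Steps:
$\frac{5}{5} \cdot 8 \left(-1252\right) = 5 \cdot \frac{1}{5} \cdot 8 \left(-1252\right) = 1 \cdot 8 \left(-1252\right) = 8 \left(-1252\right) = -10016$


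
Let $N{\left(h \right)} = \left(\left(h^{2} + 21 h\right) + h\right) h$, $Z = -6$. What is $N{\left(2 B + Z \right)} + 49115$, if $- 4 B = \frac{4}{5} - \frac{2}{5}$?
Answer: $\frac{6215294}{125} \approx 49722.0$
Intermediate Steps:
$B = - \frac{1}{10}$ ($B = - \frac{\frac{4}{5} - \frac{2}{5}}{4} = \left(- \frac{1}{4}\right) \frac{2}{5} = - \frac{1}{10} \approx -0.1$)
$N{\left(h \right)} = h \left(h^{2} + 22 h\right)$ ($N{\left(h \right)} = \left(h^{2} + 22 h\right) h = h \left(h^{2} + 22 h\right)$)
$N{\left(2 B + Z \right)} + 49115 = \left(2 \left(- \frac{1}{10}\right) - 6\right)^{2} \left(22 + \left(2 \left(- \frac{1}{10}\right) - 6\right)\right) + 49115 = \left(- \frac{1}{5} - 6\right)^{2} \left(22 - \frac{31}{5}\right) + 49115 = \left(- \frac{31}{5}\right)^{2} \left(22 - \frac{31}{5}\right) + 49115 = \frac{961}{25} \cdot \frac{79}{5} + 49115 = \frac{75919}{125} + 49115 = \frac{6215294}{125}$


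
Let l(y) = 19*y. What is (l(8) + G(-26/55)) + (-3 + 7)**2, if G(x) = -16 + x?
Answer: 8334/55 ≈ 151.53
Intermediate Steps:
(l(8) + G(-26/55)) + (-3 + 7)**2 = (19*8 + (-16 - 26/55)) + (-3 + 7)**2 = (152 + (-16 - 26*1/55)) + 4**2 = (152 + (-16 - 26/55)) + 16 = (152 - 906/55) + 16 = 7454/55 + 16 = 8334/55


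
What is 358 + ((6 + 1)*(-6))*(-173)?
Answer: 7624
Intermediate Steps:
358 + ((6 + 1)*(-6))*(-173) = 358 + (7*(-6))*(-173) = 358 - 42*(-173) = 358 + 7266 = 7624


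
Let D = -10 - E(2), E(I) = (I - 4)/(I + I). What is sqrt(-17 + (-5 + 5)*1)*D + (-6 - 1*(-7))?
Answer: 1 - 19*I*sqrt(17)/2 ≈ 1.0 - 39.169*I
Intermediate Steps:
E(I) = (-4 + I)/(2*I) (E(I) = (-4 + I)/((2*I)) = (-4 + I)*(1/(2*I)) = (-4 + I)/(2*I))
D = -19/2 (D = -10 - (-4 + 2)/(2*2) = -10 - (-2)/(2*2) = -10 - 1*(-1/2) = -10 + 1/2 = -19/2 ≈ -9.5000)
sqrt(-17 + (-5 + 5)*1)*D + (-6 - 1*(-7)) = sqrt(-17 + (-5 + 5)*1)*(-19/2) + (-6 - 1*(-7)) = sqrt(-17 + 0*1)*(-19/2) + (-6 + 7) = sqrt(-17 + 0)*(-19/2) + 1 = sqrt(-17)*(-19/2) + 1 = (I*sqrt(17))*(-19/2) + 1 = -19*I*sqrt(17)/2 + 1 = 1 - 19*I*sqrt(17)/2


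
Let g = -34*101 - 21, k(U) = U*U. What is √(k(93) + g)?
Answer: 7*√106 ≈ 72.069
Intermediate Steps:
k(U) = U²
g = -3455 (g = -3434 - 21 = -3455)
√(k(93) + g) = √(93² - 3455) = √(8649 - 3455) = √5194 = 7*√106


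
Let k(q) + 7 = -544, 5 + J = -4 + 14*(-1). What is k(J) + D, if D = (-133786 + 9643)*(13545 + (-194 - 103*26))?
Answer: -1324978790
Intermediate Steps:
J = -23 (J = -5 + (-4 + 14*(-1)) = -5 + (-4 - 14) = -5 - 18 = -23)
k(q) = -551 (k(q) = -7 - 544 = -551)
D = -1324978239 (D = -124143*(13545 + (-194 - 2678)) = -124143*(13545 - 2872) = -124143*10673 = -1324978239)
k(J) + D = -551 - 1324978239 = -1324978790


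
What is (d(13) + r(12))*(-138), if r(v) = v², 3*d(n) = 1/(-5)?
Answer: -99314/5 ≈ -19863.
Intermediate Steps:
d(n) = -1/15 (d(n) = (⅓)/(-5) = (⅓)*(-⅕) = -1/15)
(d(13) + r(12))*(-138) = (-1/15 + 12²)*(-138) = (-1/15 + 144)*(-138) = (2159/15)*(-138) = -99314/5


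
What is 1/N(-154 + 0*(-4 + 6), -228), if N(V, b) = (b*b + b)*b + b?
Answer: -1/11800596 ≈ -8.4741e-8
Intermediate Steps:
N(V, b) = b + b*(b + b²) (N(V, b) = (b² + b)*b + b = (b + b²)*b + b = b*(b + b²) + b = b + b*(b + b²))
1/N(-154 + 0*(-4 + 6), -228) = 1/(-228*(1 - 228 + (-228)²)) = 1/(-228*(1 - 228 + 51984)) = 1/(-228*51757) = 1/(-11800596) = -1/11800596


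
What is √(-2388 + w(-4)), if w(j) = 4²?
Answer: 2*I*√593 ≈ 48.703*I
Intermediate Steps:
w(j) = 16
√(-2388 + w(-4)) = √(-2388 + 16) = √(-2372) = 2*I*√593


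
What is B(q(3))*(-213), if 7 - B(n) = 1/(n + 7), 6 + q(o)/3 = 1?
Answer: -12141/8 ≈ -1517.6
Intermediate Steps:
q(o) = -15 (q(o) = -18 + 3*1 = -18 + 3 = -15)
B(n) = 7 - 1/(7 + n) (B(n) = 7 - 1/(n + 7) = 7 - 1/(7 + n))
B(q(3))*(-213) = ((48 + 7*(-15))/(7 - 15))*(-213) = ((48 - 105)/(-8))*(-213) = -1/8*(-57)*(-213) = (57/8)*(-213) = -12141/8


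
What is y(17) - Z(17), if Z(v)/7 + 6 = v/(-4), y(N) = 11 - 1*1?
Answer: 327/4 ≈ 81.750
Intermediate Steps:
y(N) = 10 (y(N) = 11 - 1 = 10)
Z(v) = -42 - 7*v/4 (Z(v) = -42 + 7*(v/(-4)) = -42 + 7*(v*(-¼)) = -42 + 7*(-v/4) = -42 - 7*v/4)
y(17) - Z(17) = 10 - (-42 - 7/4*17) = 10 - (-42 - 119/4) = 10 - 1*(-287/4) = 10 + 287/4 = 327/4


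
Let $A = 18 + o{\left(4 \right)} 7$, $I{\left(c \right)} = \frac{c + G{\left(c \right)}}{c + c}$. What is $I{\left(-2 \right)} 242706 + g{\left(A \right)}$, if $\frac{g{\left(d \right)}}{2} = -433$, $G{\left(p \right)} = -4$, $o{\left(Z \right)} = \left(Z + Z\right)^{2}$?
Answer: $363193$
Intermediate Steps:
$o{\left(Z \right)} = 4 Z^{2}$ ($o{\left(Z \right)} = \left(2 Z\right)^{2} = 4 Z^{2}$)
$I{\left(c \right)} = \frac{-4 + c}{2 c}$ ($I{\left(c \right)} = \frac{c - 4}{c + c} = \frac{-4 + c}{2 c}$)
$A = 466$ ($A = 18 + 4 \cdot 4^{2} \cdot 7 = 18 + 4 \cdot 16 \cdot 7 = 18 + 64 \cdot 7 = 18 + 448 = 466$)
$g{\left(d \right)} = -866$ ($g{\left(d \right)} = 2 \left(-433\right) = -866$)
$I{\left(-2 \right)} 242706 + g{\left(A \right)} = \frac{-4 - 2}{2 \left(-2\right)} 242706 - 866 = \frac{1}{2} \left(- \frac{1}{2}\right) \left(-6\right) 242706 - 866 = \frac{3}{2} \cdot 242706 - 866 = 364059 - 866 = 363193$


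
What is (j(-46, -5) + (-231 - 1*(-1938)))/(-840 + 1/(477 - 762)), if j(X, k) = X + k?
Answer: -471960/239401 ≈ -1.9714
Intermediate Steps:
(j(-46, -5) + (-231 - 1*(-1938)))/(-840 + 1/(477 - 762)) = ((-46 - 5) + (-231 - 1*(-1938)))/(-840 + 1/(477 - 762)) = (-51 + (-231 + 1938))/(-840 + 1/(-285)) = (-51 + 1707)/(-840 - 1/285) = 1656/(-239401/285) = 1656*(-285/239401) = -471960/239401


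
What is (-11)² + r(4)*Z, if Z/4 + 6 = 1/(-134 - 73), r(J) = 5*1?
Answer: 187/207 ≈ 0.90338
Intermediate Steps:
r(J) = 5
Z = -4972/207 (Z = -24 + 4/(-134 - 73) = -24 + 4/(-207) = -24 + 4*(-1/207) = -24 - 4/207 = -4972/207 ≈ -24.019)
(-11)² + r(4)*Z = (-11)² + 5*(-4972/207) = 121 - 24860/207 = 187/207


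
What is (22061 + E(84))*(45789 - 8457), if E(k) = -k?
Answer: 820445364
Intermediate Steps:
(22061 + E(84))*(45789 - 8457) = (22061 - 1*84)*(45789 - 8457) = (22061 - 84)*37332 = 21977*37332 = 820445364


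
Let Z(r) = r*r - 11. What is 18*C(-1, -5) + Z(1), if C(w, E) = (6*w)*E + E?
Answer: 440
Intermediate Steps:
C(w, E) = E + 6*E*w (C(w, E) = 6*E*w + E = E + 6*E*w)
Z(r) = -11 + r**2 (Z(r) = r**2 - 11 = -11 + r**2)
18*C(-1, -5) + Z(1) = 18*(-5*(1 + 6*(-1))) + (-11 + 1**2) = 18*(-5*(1 - 6)) + (-11 + 1) = 18*(-5*(-5)) - 10 = 18*25 - 10 = 450 - 10 = 440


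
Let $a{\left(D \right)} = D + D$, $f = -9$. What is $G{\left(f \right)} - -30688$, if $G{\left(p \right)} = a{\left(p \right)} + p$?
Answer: $30661$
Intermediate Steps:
$a{\left(D \right)} = 2 D$
$G{\left(p \right)} = 3 p$ ($G{\left(p \right)} = 2 p + p = 3 p$)
$G{\left(f \right)} - -30688 = 3 \left(-9\right) - -30688 = -27 + 30688 = 30661$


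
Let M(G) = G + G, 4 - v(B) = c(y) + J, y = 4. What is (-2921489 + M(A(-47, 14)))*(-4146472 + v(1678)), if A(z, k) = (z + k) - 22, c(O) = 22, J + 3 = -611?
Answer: 12112587175724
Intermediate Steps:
J = -614 (J = -3 - 611 = -614)
v(B) = 596 (v(B) = 4 - (22 - 614) = 4 - 1*(-592) = 4 + 592 = 596)
A(z, k) = -22 + k + z (A(z, k) = (k + z) - 22 = -22 + k + z)
M(G) = 2*G
(-2921489 + M(A(-47, 14)))*(-4146472 + v(1678)) = (-2921489 + 2*(-22 + 14 - 47))*(-4146472 + 596) = (-2921489 + 2*(-55))*(-4145876) = (-2921489 - 110)*(-4145876) = -2921599*(-4145876) = 12112587175724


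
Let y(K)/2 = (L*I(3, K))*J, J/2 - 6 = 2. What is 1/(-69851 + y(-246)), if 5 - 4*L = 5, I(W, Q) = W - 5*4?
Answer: -1/69851 ≈ -1.4316e-5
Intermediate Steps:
I(W, Q) = -20 + W (I(W, Q) = W - 20 = -20 + W)
J = 16 (J = 12 + 2*2 = 12 + 4 = 16)
L = 0 (L = 5/4 - ¼*5 = 5/4 - 5/4 = 0)
y(K) = 0 (y(K) = 2*((0*(-20 + 3))*16) = 2*((0*(-17))*16) = 2*(0*16) = 2*0 = 0)
1/(-69851 + y(-246)) = 1/(-69851 + 0) = 1/(-69851) = -1/69851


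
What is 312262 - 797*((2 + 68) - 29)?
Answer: 279585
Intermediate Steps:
312262 - 797*((2 + 68) - 29) = 312262 - 797*(70 - 29) = 312262 - 797*41 = 312262 - 32677 = 279585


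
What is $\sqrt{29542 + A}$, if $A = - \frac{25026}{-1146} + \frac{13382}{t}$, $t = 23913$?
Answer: $\frac{\sqrt{68526946862998777}}{1522461} \approx 171.94$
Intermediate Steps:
$A = \frac{102297085}{4567383}$ ($A = - \frac{25026}{-1146} + \frac{13382}{23913} = \left(-25026\right) \left(- \frac{1}{1146}\right) + 13382 \cdot \frac{1}{23913} = \frac{4171}{191} + \frac{13382}{23913} = \frac{102297085}{4567383} \approx 22.397$)
$\sqrt{29542 + A} = \sqrt{29542 + \frac{102297085}{4567383}} = \sqrt{\frac{135031925671}{4567383}} = \frac{\sqrt{68526946862998777}}{1522461}$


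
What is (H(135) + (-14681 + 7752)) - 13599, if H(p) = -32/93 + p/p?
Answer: -1909043/93 ≈ -20527.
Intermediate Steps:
H(p) = 61/93 (H(p) = -32*1/93 + 1 = -32/93 + 1 = 61/93)
(H(135) + (-14681 + 7752)) - 13599 = (61/93 + (-14681 + 7752)) - 13599 = (61/93 - 6929) - 13599 = -644336/93 - 13599 = -1909043/93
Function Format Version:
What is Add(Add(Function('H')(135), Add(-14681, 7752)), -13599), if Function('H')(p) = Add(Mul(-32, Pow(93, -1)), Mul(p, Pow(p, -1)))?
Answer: Rational(-1909043, 93) ≈ -20527.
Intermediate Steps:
Function('H')(p) = Rational(61, 93) (Function('H')(p) = Add(Mul(-32, Rational(1, 93)), 1) = Add(Rational(-32, 93), 1) = Rational(61, 93))
Add(Add(Function('H')(135), Add(-14681, 7752)), -13599) = Add(Add(Rational(61, 93), Add(-14681, 7752)), -13599) = Add(Add(Rational(61, 93), -6929), -13599) = Add(Rational(-644336, 93), -13599) = Rational(-1909043, 93)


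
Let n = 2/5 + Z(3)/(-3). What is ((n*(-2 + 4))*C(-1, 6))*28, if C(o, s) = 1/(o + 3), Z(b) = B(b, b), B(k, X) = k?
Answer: -84/5 ≈ -16.800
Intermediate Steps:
Z(b) = b
C(o, s) = 1/(3 + o)
n = -⅗ (n = 2/5 + 3/(-3) = 2*(⅕) + 3*(-⅓) = ⅖ - 1 = -⅗ ≈ -0.60000)
((n*(-2 + 4))*C(-1, 6))*28 = ((-3*(-2 + 4)/5)/(3 - 1))*28 = (-⅗*2/2)*28 = -6/5*½*28 = -⅗*28 = -84/5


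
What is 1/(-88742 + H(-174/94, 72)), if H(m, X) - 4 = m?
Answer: -47/4170773 ≈ -1.1269e-5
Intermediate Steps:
H(m, X) = 4 + m
1/(-88742 + H(-174/94, 72)) = 1/(-88742 + (4 - 174/94)) = 1/(-88742 + (4 - 174*1/94)) = 1/(-88742 + (4 - 87/47)) = 1/(-88742 + 101/47) = 1/(-4170773/47) = -47/4170773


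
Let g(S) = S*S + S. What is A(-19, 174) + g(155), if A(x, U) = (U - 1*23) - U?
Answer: 24157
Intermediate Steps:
A(x, U) = -23 (A(x, U) = (U - 23) - U = (-23 + U) - U = -23)
g(S) = S + S² (g(S) = S² + S = S + S²)
A(-19, 174) + g(155) = -23 + 155*(1 + 155) = -23 + 155*156 = -23 + 24180 = 24157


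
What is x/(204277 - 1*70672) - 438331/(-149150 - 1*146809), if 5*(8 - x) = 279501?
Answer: 70035689392/65902670325 ≈ 1.0627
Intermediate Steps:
x = -279461/5 (x = 8 - ⅕*279501 = 8 - 279501/5 = -279461/5 ≈ -55892.)
x/(204277 - 1*70672) - 438331/(-149150 - 1*146809) = -279461/(5*(204277 - 1*70672)) - 438331/(-149150 - 1*146809) = -279461/(5*(204277 - 70672)) - 438331/(-149150 - 146809) = -279461/5/133605 - 438331/(-295959) = -279461/5*1/133605 - 438331*(-1/295959) = -279461/668025 + 438331/295959 = 70035689392/65902670325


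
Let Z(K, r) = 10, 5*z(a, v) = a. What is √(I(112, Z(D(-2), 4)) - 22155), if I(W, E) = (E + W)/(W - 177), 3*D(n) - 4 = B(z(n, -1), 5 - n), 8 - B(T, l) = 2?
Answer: I*√93612805/65 ≈ 148.85*I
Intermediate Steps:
z(a, v) = a/5
B(T, l) = 6 (B(T, l) = 8 - 1*2 = 8 - 2 = 6)
D(n) = 10/3 (D(n) = 4/3 + (⅓)*6 = 4/3 + 2 = 10/3)
I(W, E) = (E + W)/(-177 + W)
√(I(112, Z(D(-2), 4)) - 22155) = √((10 + 112)/(-177 + 112) - 22155) = √(122/(-65) - 22155) = √(-1/65*122 - 22155) = √(-122/65 - 22155) = √(-1440197/65) = I*√93612805/65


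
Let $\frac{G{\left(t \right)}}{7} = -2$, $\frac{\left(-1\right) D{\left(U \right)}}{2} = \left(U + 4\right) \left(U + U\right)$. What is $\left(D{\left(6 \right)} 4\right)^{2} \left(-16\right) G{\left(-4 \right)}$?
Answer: $206438400$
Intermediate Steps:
$D{\left(U \right)} = - 4 U \left(4 + U\right)$ ($D{\left(U \right)} = - 2 \left(U + 4\right) \left(U + U\right) = - 2 \left(4 + U\right) 2 U = - 2 \cdot 2 U \left(4 + U\right) = - 4 U \left(4 + U\right)$)
$G{\left(t \right)} = -14$ ($G{\left(t \right)} = 7 \left(-2\right) = -14$)
$\left(D{\left(6 \right)} 4\right)^{2} \left(-16\right) G{\left(-4 \right)} = \left(\left(-4\right) 6 \left(4 + 6\right) 4\right)^{2} \left(-16\right) \left(-14\right) = \left(\left(-4\right) 6 \cdot 10 \cdot 4\right)^{2} \left(-16\right) \left(-14\right) = \left(\left(-240\right) 4\right)^{2} \left(-16\right) \left(-14\right) = \left(-960\right)^{2} \left(-16\right) \left(-14\right) = 921600 \left(-16\right) \left(-14\right) = \left(-14745600\right) \left(-14\right) = 206438400$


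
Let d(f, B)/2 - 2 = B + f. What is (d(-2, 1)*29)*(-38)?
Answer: -2204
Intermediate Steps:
d(f, B) = 4 + 2*B + 2*f (d(f, B) = 4 + 2*(B + f) = 4 + (2*B + 2*f) = 4 + 2*B + 2*f)
(d(-2, 1)*29)*(-38) = ((4 + 2*1 + 2*(-2))*29)*(-38) = ((4 + 2 - 4)*29)*(-38) = (2*29)*(-38) = 58*(-38) = -2204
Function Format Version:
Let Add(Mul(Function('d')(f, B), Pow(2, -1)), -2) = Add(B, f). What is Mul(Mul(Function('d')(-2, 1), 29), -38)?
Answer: -2204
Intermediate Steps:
Function('d')(f, B) = Add(4, Mul(2, B), Mul(2, f)) (Function('d')(f, B) = Add(4, Mul(2, Add(B, f))) = Add(4, Add(Mul(2, B), Mul(2, f))) = Add(4, Mul(2, B), Mul(2, f)))
Mul(Mul(Function('d')(-2, 1), 29), -38) = Mul(Mul(Add(4, Mul(2, 1), Mul(2, -2)), 29), -38) = Mul(Mul(Add(4, 2, -4), 29), -38) = Mul(Mul(2, 29), -38) = Mul(58, -38) = -2204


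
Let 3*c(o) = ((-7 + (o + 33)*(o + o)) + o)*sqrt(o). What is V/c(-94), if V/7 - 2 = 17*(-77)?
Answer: 9149*I*sqrt(94)/356166 ≈ 0.24905*I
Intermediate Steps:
c(o) = sqrt(o)*(-7 + o + 2*o*(33 + o))/3 (c(o) = (((-7 + (o + 33)*(o + o)) + o)*sqrt(o))/3 = (((-7 + (33 + o)*(2*o)) + o)*sqrt(o))/3 = (((-7 + 2*o*(33 + o)) + o)*sqrt(o))/3 = ((-7 + o + 2*o*(33 + o))*sqrt(o))/3 = (sqrt(o)*(-7 + o + 2*o*(33 + o)))/3 = sqrt(o)*(-7 + o + 2*o*(33 + o))/3)
V = -9149 (V = 14 + 7*(17*(-77)) = 14 + 7*(-1309) = 14 - 9163 = -9149)
V/c(-94) = -9149*(-3*I*sqrt(94)/(94*(-7 + 2*(-94)**2 + 67*(-94)))) = -9149*(-3*I*sqrt(94)/(94*(-7 + 2*8836 - 6298))) = -9149*(-3*I*sqrt(94)/(94*(-7 + 17672 - 6298))) = -9149*(-I*sqrt(94)/356166) = -(-9149)*I*sqrt(94)/356166 = 9149*I*sqrt(94)/356166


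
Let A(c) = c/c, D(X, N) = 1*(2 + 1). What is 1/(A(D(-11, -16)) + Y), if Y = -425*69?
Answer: -1/29324 ≈ -3.4102e-5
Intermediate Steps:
D(X, N) = 3 (D(X, N) = 1*3 = 3)
Y = -29325
A(c) = 1
1/(A(D(-11, -16)) + Y) = 1/(1 - 29325) = 1/(-29324) = -1/29324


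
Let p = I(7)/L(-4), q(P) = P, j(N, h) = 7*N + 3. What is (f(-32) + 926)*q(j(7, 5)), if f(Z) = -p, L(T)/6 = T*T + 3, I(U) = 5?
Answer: 2744534/57 ≈ 48150.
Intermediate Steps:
j(N, h) = 3 + 7*N
L(T) = 18 + 6*T² (L(T) = 6*(T*T + 3) = 6*(T² + 3) = 6*(3 + T²) = 18 + 6*T²)
p = 5/114 (p = 5/(18 + 6*(-4)²) = 5/(18 + 6*16) = 5/(18 + 96) = 5/114 ≈ 0.043860)
f(Z) = -5/114 (f(Z) = -1*5/114 = -5/114)
(f(-32) + 926)*q(j(7, 5)) = (-5/114 + 926)*(3 + 7*7) = 105559*(3 + 49)/114 = (105559/114)*52 = 2744534/57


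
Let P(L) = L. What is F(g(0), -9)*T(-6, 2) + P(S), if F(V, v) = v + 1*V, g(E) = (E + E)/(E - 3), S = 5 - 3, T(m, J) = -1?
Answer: 11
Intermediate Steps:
S = 2
g(E) = 2*E/(-3 + E) (g(E) = (2*E)/(-3 + E) = 2*E/(-3 + E))
F(V, v) = V + v (F(V, v) = v + V = V + v)
F(g(0), -9)*T(-6, 2) + P(S) = (2*0/(-3 + 0) - 9)*(-1) + 2 = (2*0/(-3) - 9)*(-1) + 2 = (2*0*(-1/3) - 9)*(-1) + 2 = (0 - 9)*(-1) + 2 = -9*(-1) + 2 = 9 + 2 = 11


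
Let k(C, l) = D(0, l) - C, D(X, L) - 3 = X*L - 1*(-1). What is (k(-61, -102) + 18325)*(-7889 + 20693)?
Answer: 235465560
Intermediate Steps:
D(X, L) = 4 + L*X (D(X, L) = 3 + (X*L - 1*(-1)) = 3 + (L*X + 1) = 3 + (1 + L*X) = 4 + L*X)
k(C, l) = 4 - C (k(C, l) = (4 + l*0) - C = (4 + 0) - C = 4 - C)
(k(-61, -102) + 18325)*(-7889 + 20693) = ((4 - 1*(-61)) + 18325)*(-7889 + 20693) = ((4 + 61) + 18325)*12804 = (65 + 18325)*12804 = 18390*12804 = 235465560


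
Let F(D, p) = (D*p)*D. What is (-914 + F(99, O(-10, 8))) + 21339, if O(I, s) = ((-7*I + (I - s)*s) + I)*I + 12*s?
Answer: 9194161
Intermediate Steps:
O(I, s) = 12*s + I*(-6*I + s*(I - s)) (O(I, s) = ((-7*I + s*(I - s)) + I)*I + 12*s = (-6*I + s*(I - s))*I + 12*s = I*(-6*I + s*(I - s)) + 12*s = 12*s + I*(-6*I + s*(I - s)))
F(D, p) = p*D²
(-914 + F(99, O(-10, 8))) + 21339 = (-914 + (-6*(-10)² + 12*8 + 8*(-10)² - 1*(-10)*8²)*99²) + 21339 = (-914 + (-6*100 + 96 + 8*100 - 1*(-10)*64)*9801) + 21339 = (-914 + (-600 + 96 + 800 + 640)*9801) + 21339 = (-914 + 936*9801) + 21339 = (-914 + 9173736) + 21339 = 9172822 + 21339 = 9194161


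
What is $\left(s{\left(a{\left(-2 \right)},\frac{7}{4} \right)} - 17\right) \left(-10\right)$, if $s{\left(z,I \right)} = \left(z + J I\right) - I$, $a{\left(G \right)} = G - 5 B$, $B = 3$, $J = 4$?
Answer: $\frac{575}{2} \approx 287.5$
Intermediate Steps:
$a{\left(G \right)} = -15 + G$ ($a{\left(G \right)} = G - 15 = -15 + G$)
$s{\left(z,I \right)} = z + 3 I$ ($s{\left(z,I \right)} = \left(z + 4 I\right) - I = z + 3 I$)
$\left(s{\left(a{\left(-2 \right)},\frac{7}{4} \right)} - 17\right) \left(-10\right) = \left(\left(\left(-15 - 2\right) + 3 \cdot \frac{7}{4}\right) - 17\right) \left(-10\right) = \left(\left(-17 + 3 \cdot 7 \cdot \frac{1}{4}\right) - 17\right) \left(-10\right) = \left(\left(-17 + 3 \cdot \frac{7}{4}\right) - 17\right) \left(-10\right) = \left(\left(-17 + \frac{21}{4}\right) - 17\right) \left(-10\right) = \left(- \frac{47}{4} - 17\right) \left(-10\right) = \left(- \frac{115}{4}\right) \left(-10\right) = \frac{575}{2}$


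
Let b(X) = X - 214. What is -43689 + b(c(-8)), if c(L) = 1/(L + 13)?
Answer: -219514/5 ≈ -43903.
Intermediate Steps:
c(L) = 1/(13 + L)
b(X) = -214 + X
-43689 + b(c(-8)) = -43689 + (-214 + 1/(13 - 8)) = -43689 + (-214 + 1/5) = -43689 + (-214 + ⅕) = -43689 - 1069/5 = -219514/5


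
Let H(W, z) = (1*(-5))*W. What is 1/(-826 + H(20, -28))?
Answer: -1/926 ≈ -0.0010799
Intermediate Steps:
H(W, z) = -5*W
1/(-826 + H(20, -28)) = 1/(-826 - 5*20) = 1/(-826 - 100) = 1/(-926) = -1/926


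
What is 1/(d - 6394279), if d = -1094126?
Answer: -1/7488405 ≈ -1.3354e-7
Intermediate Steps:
1/(d - 6394279) = 1/(-1094126 - 6394279) = 1/(-7488405) = -1/7488405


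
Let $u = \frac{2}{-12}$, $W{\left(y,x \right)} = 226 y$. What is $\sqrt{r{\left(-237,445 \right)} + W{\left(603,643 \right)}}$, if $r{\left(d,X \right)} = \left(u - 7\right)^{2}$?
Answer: $\frac{\sqrt{4907857}}{6} \approx 369.23$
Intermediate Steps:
$u = - \frac{1}{6}$ ($u = 2 \left(- \frac{1}{12}\right) = - \frac{1}{6} \approx -0.16667$)
$r{\left(d,X \right)} = \frac{1849}{36}$ ($r{\left(d,X \right)} = \left(- \frac{1}{6} - 7\right)^{2} = \left(- \frac{43}{6}\right)^{2} = \frac{1849}{36}$)
$\sqrt{r{\left(-237,445 \right)} + W{\left(603,643 \right)}} = \sqrt{\frac{1849}{36} + 226 \cdot 603} = \sqrt{\frac{1849}{36} + 136278} = \sqrt{\frac{4907857}{36}} = \frac{\sqrt{4907857}}{6}$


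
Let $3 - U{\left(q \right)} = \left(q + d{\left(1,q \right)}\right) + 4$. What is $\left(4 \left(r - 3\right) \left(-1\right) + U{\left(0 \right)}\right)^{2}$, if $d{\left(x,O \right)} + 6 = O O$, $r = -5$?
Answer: $1369$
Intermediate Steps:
$d{\left(x,O \right)} = -6 + O^{2}$ ($d{\left(x,O \right)} = -6 + O O = -6 + O^{2}$)
$U{\left(q \right)} = 5 - q - q^{2}$ ($U{\left(q \right)} = 3 - \left(\left(q + \left(-6 + q^{2}\right)\right) + 4\right) = 3 - \left(\left(-6 + q + q^{2}\right) + 4\right) = 3 - \left(-2 + q + q^{2}\right) = 5 - q - q^{2}$)
$\left(4 \left(r - 3\right) \left(-1\right) + U{\left(0 \right)}\right)^{2} = \left(4 \left(-5 - 3\right) \left(-1\right) - -5\right)^{2} = \left(4 \left(\left(-8\right) \left(-1\right)\right) + \left(5 + 0 - 0\right)\right)^{2} = \left(4 \cdot 8 + \left(5 + 0 + 0\right)\right)^{2} = \left(32 + 5\right)^{2} = 37^{2} = 1369$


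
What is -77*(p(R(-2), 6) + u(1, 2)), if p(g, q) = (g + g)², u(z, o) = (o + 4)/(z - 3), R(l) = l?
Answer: -1001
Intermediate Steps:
u(z, o) = (4 + o)/(-3 + z)
p(g, q) = 4*g² (p(g, q) = (2*g)² = 4*g²)
-77*(p(R(-2), 6) + u(1, 2)) = -77*(4*(-2)² + (4 + 2)/(-3 + 1)) = -77*(4*4 + 6/(-2)) = -77*(16 - ½*6) = -77*(16 - 3) = -77*13 = -1001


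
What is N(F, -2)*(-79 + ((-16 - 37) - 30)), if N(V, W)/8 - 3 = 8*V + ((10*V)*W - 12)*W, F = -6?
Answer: 338256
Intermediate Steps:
N(V, W) = 24 + 64*V + 8*W*(-12 + 10*V*W) (N(V, W) = 24 + 8*(8*V + ((10*V)*W - 12)*W) = 24 + 8*(8*V + (10*V*W - 12)*W) = 24 + 8*(8*V + (-12 + 10*V*W)*W) = 24 + 8*(8*V + W*(-12 + 10*V*W)) = 24 + (64*V + 8*W*(-12 + 10*V*W)) = 24 + 64*V + 8*W*(-12 + 10*V*W))
N(F, -2)*(-79 + ((-16 - 37) - 30)) = (24 - 96*(-2) + 64*(-6) + 80*(-6)*(-2)²)*(-79 + ((-16 - 37) - 30)) = (24 + 192 - 384 + 80*(-6)*4)*(-79 + (-53 - 30)) = (24 + 192 - 384 - 1920)*(-79 - 83) = -2088*(-162) = 338256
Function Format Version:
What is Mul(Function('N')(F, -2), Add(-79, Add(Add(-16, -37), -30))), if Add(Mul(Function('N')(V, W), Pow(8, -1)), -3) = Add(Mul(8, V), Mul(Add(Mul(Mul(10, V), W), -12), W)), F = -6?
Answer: 338256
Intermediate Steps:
Function('N')(V, W) = Add(24, Mul(64, V), Mul(8, W, Add(-12, Mul(10, V, W)))) (Function('N')(V, W) = Add(24, Mul(8, Add(Mul(8, V), Mul(Add(Mul(Mul(10, V), W), -12), W)))) = Add(24, Mul(8, Add(Mul(8, V), Mul(Add(Mul(10, V, W), -12), W)))) = Add(24, Mul(8, Add(Mul(8, V), Mul(Add(-12, Mul(10, V, W)), W)))) = Add(24, Mul(8, Add(Mul(8, V), Mul(W, Add(-12, Mul(10, V, W)))))) = Add(24, Add(Mul(64, V), Mul(8, W, Add(-12, Mul(10, V, W))))) = Add(24, Mul(64, V), Mul(8, W, Add(-12, Mul(10, V, W)))))
Mul(Function('N')(F, -2), Add(-79, Add(Add(-16, -37), -30))) = Mul(Add(24, Mul(-96, -2), Mul(64, -6), Mul(80, -6, Pow(-2, 2))), Add(-79, Add(Add(-16, -37), -30))) = Mul(Add(24, 192, -384, Mul(80, -6, 4)), Add(-79, Add(-53, -30))) = Mul(Add(24, 192, -384, -1920), Add(-79, -83)) = Mul(-2088, -162) = 338256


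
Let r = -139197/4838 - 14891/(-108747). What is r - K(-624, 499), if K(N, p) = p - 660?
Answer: 69639782245/526117986 ≈ 132.37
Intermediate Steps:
K(N, p) = -660 + p
r = -15065213501/526117986 (r = -139197*1/4838 - 14891*(-1/108747) = -139197/4838 + 14891/108747 = -15065213501/526117986 ≈ -28.635)
r - K(-624, 499) = -15065213501/526117986 - (-660 + 499) = -15065213501/526117986 - 1*(-161) = -15065213501/526117986 + 161 = 69639782245/526117986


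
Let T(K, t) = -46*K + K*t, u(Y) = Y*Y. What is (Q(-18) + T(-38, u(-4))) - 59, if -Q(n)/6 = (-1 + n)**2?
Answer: -1085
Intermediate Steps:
u(Y) = Y**2
Q(n) = -6*(-1 + n)**2
(Q(-18) + T(-38, u(-4))) - 59 = (-6*(-1 - 18)**2 - 38*(-46 + (-4)**2)) - 59 = (-6*(-19)**2 - 38*(-46 + 16)) - 59 = (-6*361 - 38*(-30)) - 59 = (-2166 + 1140) - 59 = -1026 - 59 = -1085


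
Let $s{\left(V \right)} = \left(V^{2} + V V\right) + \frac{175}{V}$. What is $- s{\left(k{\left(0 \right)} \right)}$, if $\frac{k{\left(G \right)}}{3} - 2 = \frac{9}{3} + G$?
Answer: $- \frac{1385}{3} \approx -461.67$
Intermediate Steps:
$k{\left(G \right)} = 15 + 3 G$ ($k{\left(G \right)} = 6 + 3 \left(\frac{9}{3} + G\right) = 6 + 3 \left(9 \cdot \frac{1}{3} + G\right) = 6 + 3 \left(3 + G\right) = 6 + \left(9 + 3 G\right) = 15 + 3 G$)
$s{\left(V \right)} = 2 V^{2} + \frac{175}{V}$ ($s{\left(V \right)} = \left(V^{2} + V^{2}\right) + \frac{175}{V} = 2 V^{2} + \frac{175}{V}$)
$- s{\left(k{\left(0 \right)} \right)} = - \frac{175 + 2 \left(15 + 3 \cdot 0\right)^{3}}{15 + 3 \cdot 0} = - \frac{175 + 2 \left(15 + 0\right)^{3}}{15 + 0} = - \frac{175 + 2 \cdot 15^{3}}{15} = - \frac{175 + 2 \cdot 3375}{15} = - \frac{175 + 6750}{15} = - \frac{6925}{15} = \left(-1\right) \frac{1385}{3} = - \frac{1385}{3}$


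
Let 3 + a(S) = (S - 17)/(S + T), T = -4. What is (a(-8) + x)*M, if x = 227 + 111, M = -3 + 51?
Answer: 16180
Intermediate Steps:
M = 48
x = 338
a(S) = -3 + (-17 + S)/(-4 + S) (a(S) = -3 + (S - 17)/(S - 4) = -3 + (-17 + S)/(-4 + S))
(a(-8) + x)*M = ((-5 - 2*(-8))/(-4 - 8) + 338)*48 = ((-5 + 16)/(-12) + 338)*48 = (-1/12*11 + 338)*48 = (-11/12 + 338)*48 = (4045/12)*48 = 16180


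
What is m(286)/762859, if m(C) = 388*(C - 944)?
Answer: -255304/762859 ≈ -0.33467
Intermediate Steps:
m(C) = -366272 + 388*C (m(C) = 388*(-944 + C) = -366272 + 388*C)
m(286)/762859 = (-366272 + 388*286)/762859 = (-366272 + 110968)*(1/762859) = -255304*1/762859 = -255304/762859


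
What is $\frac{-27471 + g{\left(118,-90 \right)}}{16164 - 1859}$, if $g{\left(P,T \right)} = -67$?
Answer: $- \frac{27538}{14305} \approx -1.9251$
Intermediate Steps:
$\frac{-27471 + g{\left(118,-90 \right)}}{16164 - 1859} = \frac{-27471 - 67}{16164 - 1859} = - \frac{27538}{14305}$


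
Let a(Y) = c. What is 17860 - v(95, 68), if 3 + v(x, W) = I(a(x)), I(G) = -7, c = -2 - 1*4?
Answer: 17870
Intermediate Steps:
c = -6 (c = -2 - 4 = -6)
a(Y) = -6
v(x, W) = -10 (v(x, W) = -3 - 7 = -10)
17860 - v(95, 68) = 17860 - 1*(-10) = 17860 + 10 = 17870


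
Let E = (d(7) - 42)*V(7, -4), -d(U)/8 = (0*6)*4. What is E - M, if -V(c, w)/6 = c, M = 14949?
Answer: -13185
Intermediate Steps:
d(U) = 0 (d(U) = -8*0*6*4 = -0*4 = -8*0 = 0)
V(c, w) = -6*c
E = 1764 (E = (0 - 42)*(-6*7) = -42*(-42) = 1764)
E - M = 1764 - 1*14949 = 1764 - 14949 = -13185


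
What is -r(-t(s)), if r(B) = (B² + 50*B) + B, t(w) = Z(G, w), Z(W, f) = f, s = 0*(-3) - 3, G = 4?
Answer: -162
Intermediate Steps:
s = -3 (s = 0 - 3 = -3)
t(w) = w
r(B) = B² + 51*B
-r(-t(s)) = -(-1*(-3))*(51 - 1*(-3)) = -3*(51 + 3) = -3*54 = -1*162 = -162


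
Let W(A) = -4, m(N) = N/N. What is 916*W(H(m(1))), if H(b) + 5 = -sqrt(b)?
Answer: -3664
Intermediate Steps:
m(N) = 1
H(b) = -5 - sqrt(b)
916*W(H(m(1))) = 916*(-4) = -3664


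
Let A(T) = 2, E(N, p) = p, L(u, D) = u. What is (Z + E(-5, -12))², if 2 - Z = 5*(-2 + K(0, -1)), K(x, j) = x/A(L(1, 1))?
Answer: 0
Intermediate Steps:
K(x, j) = x/2
Z = 12 (Z = 2 - 5*(-2 + (½)*0) = 2 - 5*(-2 + 0) = 2 - 5*(-2) = 2 - 1*(-10) = 2 + 10 = 12)
(Z + E(-5, -12))² = (12 - 12)² = 0² = 0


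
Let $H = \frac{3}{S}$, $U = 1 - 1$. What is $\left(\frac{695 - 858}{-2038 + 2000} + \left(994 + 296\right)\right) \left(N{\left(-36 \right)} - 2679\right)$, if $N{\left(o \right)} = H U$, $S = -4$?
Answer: $- \frac{6934803}{2} \approx -3.4674 \cdot 10^{6}$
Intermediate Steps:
$U = 0$ ($U = 1 - 1 = 0$)
$H = - \frac{3}{4}$ ($H = \frac{3}{-4} = 3 \left(- \frac{1}{4}\right) = - \frac{3}{4} \approx -0.75$)
$N{\left(o \right)} = 0$ ($N{\left(o \right)} = \left(- \frac{3}{4}\right) 0 = 0$)
$\left(\frac{695 - 858}{-2038 + 2000} + \left(994 + 296\right)\right) \left(N{\left(-36 \right)} - 2679\right) = \left(\frac{695 - 858}{-2038 + 2000} + \left(994 + 296\right)\right) \left(0 - 2679\right) = \left(- \frac{163}{-38} + 1290\right) \left(-2679\right) = \left(\left(-163\right) \left(- \frac{1}{38}\right) + 1290\right) \left(-2679\right) = \left(\frac{163}{38} + 1290\right) \left(-2679\right) = \frac{49183}{38} \left(-2679\right) = - \frac{6934803}{2}$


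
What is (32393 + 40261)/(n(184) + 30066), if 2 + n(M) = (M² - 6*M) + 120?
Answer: 36327/31468 ≈ 1.1544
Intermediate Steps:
n(M) = 118 + M² - 6*M (n(M) = -2 + ((M² - 6*M) + 120) = -2 + (120 + M² - 6*M) = 118 + M² - 6*M)
(32393 + 40261)/(n(184) + 30066) = (32393 + 40261)/((118 + 184² - 6*184) + 30066) = 72654/((118 + 33856 - 1104) + 30066) = 72654/(32870 + 30066) = 72654/62936 = 72654*(1/62936) = 36327/31468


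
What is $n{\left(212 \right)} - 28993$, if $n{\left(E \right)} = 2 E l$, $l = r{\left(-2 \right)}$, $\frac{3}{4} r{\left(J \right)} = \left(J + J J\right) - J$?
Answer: $- \frac{80195}{3} \approx -26732.0$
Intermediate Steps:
$r{\left(J \right)} = \frac{4 J^{2}}{3}$ ($r{\left(J \right)} = \frac{4 \left(\left(J + J J\right) - J\right)}{3} = \frac{4 \left(\left(J + J^{2}\right) - J\right)}{3} = \frac{4 J^{2}}{3}$)
$l = \frac{16}{3}$ ($l = \frac{4 \left(-2\right)^{2}}{3} = \frac{4}{3} \cdot 4 = \frac{16}{3} \approx 5.3333$)
$n{\left(E \right)} = \frac{32 E}{3}$ ($n{\left(E \right)} = 2 E \frac{16}{3} = \frac{32 E}{3}$)
$n{\left(212 \right)} - 28993 = \frac{32}{3} \cdot 212 - 28993 = \frac{6784}{3} - 28993 = - \frac{80195}{3}$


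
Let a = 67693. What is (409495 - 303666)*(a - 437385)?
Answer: -39124134668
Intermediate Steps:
(409495 - 303666)*(a - 437385) = (409495 - 303666)*(67693 - 437385) = 105829*(-369692) = -39124134668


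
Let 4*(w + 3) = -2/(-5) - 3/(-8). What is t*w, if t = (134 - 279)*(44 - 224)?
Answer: -585945/8 ≈ -73243.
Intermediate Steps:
w = -449/160 (w = -3 + (-2/(-5) - 3/(-8))/4 = -3 + (-2*(-1/5) - 3*(-1/8))/4 = -3 + (2/5 + 3/8)/4 = -3 + (1/4)*(31/40) = -3 + 31/160 = -449/160 ≈ -2.8063)
t = 26100 (t = -145*(-180) = 26100)
t*w = 26100*(-449/160) = -585945/8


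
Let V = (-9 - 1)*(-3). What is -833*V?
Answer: -24990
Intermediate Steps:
V = 30 (V = -10*(-3) = 30)
-833*V = -833*30 = -24990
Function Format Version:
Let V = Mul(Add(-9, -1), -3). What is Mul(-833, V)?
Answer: -24990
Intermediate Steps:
V = 30 (V = Mul(-10, -3) = 30)
Mul(-833, V) = Mul(-833, 30) = -24990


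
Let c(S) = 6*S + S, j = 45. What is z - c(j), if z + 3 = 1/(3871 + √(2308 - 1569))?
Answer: -4764876965/14983902 - √739/14983902 ≈ -318.00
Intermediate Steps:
z = -3 + 1/(3871 + √739) (z = -3 + 1/(3871 + √(2308 - 1569)) = -3 + 1/(3871 + √739) ≈ -2.9997)
c(S) = 7*S
z - c(j) = (-44947835/14983902 - √739/14983902) - 7*45 = (-44947835/14983902 - √739/14983902) - 1*315 = (-44947835/14983902 - √739/14983902) - 315 = -4764876965/14983902 - √739/14983902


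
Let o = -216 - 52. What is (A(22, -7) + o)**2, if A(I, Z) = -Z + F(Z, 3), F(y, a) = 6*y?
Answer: 91809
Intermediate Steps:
o = -268
A(I, Z) = 5*Z (A(I, Z) = -Z + 6*Z = 5*Z)
(A(22, -7) + o)**2 = (5*(-7) - 268)**2 = (-35 - 268)**2 = (-303)**2 = 91809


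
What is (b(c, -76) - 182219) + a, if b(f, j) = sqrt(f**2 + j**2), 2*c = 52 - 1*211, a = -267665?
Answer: -449884 + sqrt(48385)/2 ≈ -4.4977e+5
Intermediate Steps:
c = -159/2 (c = (52 - 1*211)/2 = (52 - 211)/2 = (1/2)*(-159) = -159/2 ≈ -79.500)
(b(c, -76) - 182219) + a = (sqrt((-159/2)**2 + (-76)**2) - 182219) - 267665 = (sqrt(25281/4 + 5776) - 182219) - 267665 = (sqrt(48385/4) - 182219) - 267665 = (sqrt(48385)/2 - 182219) - 267665 = (-182219 + sqrt(48385)/2) - 267665 = -449884 + sqrt(48385)/2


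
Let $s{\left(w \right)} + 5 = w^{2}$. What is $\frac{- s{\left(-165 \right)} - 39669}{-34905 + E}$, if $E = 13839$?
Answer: $\frac{66889}{21066} \approx 3.1752$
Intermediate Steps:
$s{\left(w \right)} = -5 + w^{2}$
$\frac{- s{\left(-165 \right)} - 39669}{-34905 + E} = \frac{- (-5 + \left(-165\right)^{2}) - 39669}{-34905 + 13839} = \frac{- (-5 + 27225) - 39669}{-21066} = \left(\left(-1\right) 27220 - 39669\right) \left(- \frac{1}{21066}\right) = \left(-27220 - 39669\right) \left(- \frac{1}{21066}\right) = \left(-66889\right) \left(- \frac{1}{21066}\right) = \frac{66889}{21066}$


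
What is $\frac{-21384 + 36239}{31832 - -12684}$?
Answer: $\frac{14855}{44516} \approx 0.3337$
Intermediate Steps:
$\frac{-21384 + 36239}{31832 - -12684} = \frac{14855}{31832 + 12684} = \frac{14855}{44516}$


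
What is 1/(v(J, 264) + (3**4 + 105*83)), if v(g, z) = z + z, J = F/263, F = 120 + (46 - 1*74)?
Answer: 1/9324 ≈ 0.00010725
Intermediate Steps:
F = 92 (F = 120 + (46 - 74) = 120 - 28 = 92)
J = 92/263 ≈ 0.34981
v(g, z) = 2*z
1/(v(J, 264) + (3**4 + 105*83)) = 1/(2*264 + (3**4 + 105*83)) = 1/(528 + (81 + 8715)) = 1/(528 + 8796) = 1/9324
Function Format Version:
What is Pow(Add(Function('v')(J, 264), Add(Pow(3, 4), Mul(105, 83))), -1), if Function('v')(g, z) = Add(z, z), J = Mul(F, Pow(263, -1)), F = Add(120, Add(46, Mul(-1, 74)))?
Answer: Rational(1, 9324) ≈ 0.00010725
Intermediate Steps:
F = 92 (F = Add(120, Add(46, -74)) = Add(120, -28) = 92)
J = Rational(92, 263) (J = Mul(92, Pow(263, -1)) = Mul(92, Rational(1, 263)) = Rational(92, 263) ≈ 0.34981)
Function('v')(g, z) = Mul(2, z)
Pow(Add(Function('v')(J, 264), Add(Pow(3, 4), Mul(105, 83))), -1) = Pow(Add(Mul(2, 264), Add(Pow(3, 4), Mul(105, 83))), -1) = Pow(Add(528, Add(81, 8715)), -1) = Pow(Add(528, 8796), -1) = Pow(9324, -1) = Rational(1, 9324)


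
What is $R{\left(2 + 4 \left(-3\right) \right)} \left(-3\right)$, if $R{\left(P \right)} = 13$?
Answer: $-39$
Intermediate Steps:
$R{\left(2 + 4 \left(-3\right) \right)} \left(-3\right) = 13 \left(-3\right) = -39$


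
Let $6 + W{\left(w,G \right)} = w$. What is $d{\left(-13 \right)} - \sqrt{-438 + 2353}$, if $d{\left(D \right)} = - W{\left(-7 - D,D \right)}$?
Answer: $- \sqrt{1915} \approx -43.761$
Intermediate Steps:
$W{\left(w,G \right)} = -6 + w$
$d{\left(D \right)} = 13 + D$ ($d{\left(D \right)} = - (-6 - \left(7 + D\right)) = - (-13 - D) = 13 + D$)
$d{\left(-13 \right)} - \sqrt{-438 + 2353} = \left(13 - 13\right) - \sqrt{-438 + 2353} = 0 - \sqrt{1915} = - \sqrt{1915}$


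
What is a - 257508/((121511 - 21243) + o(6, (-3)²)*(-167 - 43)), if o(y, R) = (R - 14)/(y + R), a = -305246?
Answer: -5104671776/16723 ≈ -3.0525e+5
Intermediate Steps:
o(y, R) = (-14 + R)/(R + y)
a - 257508/((121511 - 21243) + o(6, (-3)²)*(-167 - 43)) = -305246 - 257508/((121511 - 21243) + ((-14 + (-3)²)/((-3)² + 6))*(-167 - 43)) = -305246 - 257508/(100268 + ((-14 + 9)/(9 + 6))*(-210)) = -305246 - 257508/(100268 + (-5/15)*(-210)) = -305246 - 257508/(100268 + ((1/15)*(-5))*(-210)) = -305246 - 257508/(100268 - ⅓*(-210)) = -305246 - 257508/(100268 + 70) = -305246 - 257508/100338 = -305246 - 1*42918/16723 = -305246 - 42918/16723 = -5104671776/16723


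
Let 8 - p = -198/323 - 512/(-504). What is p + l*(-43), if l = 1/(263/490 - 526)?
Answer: 40233152768/5239399473 ≈ 7.6790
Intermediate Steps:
p = 154594/20349 (p = 8 - (-198/323 - 512/(-504)) = 8 - (-198*1/323 - 512*(-1/504)) = 8 - (-198/323 + 64/63) = 8 - 1*8198/20349 = 8 - 8198/20349 = 154594/20349 ≈ 7.5971)
l = -490/257477 (l = 1/(263*(1/490) - 526) = 1/(263/490 - 526) = 1/(-257477/490) = -490/257477 ≈ -0.0019031)
p + l*(-43) = 154594/20349 - 490/257477*(-43) = 154594/20349 + 21070/257477 = 40233152768/5239399473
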